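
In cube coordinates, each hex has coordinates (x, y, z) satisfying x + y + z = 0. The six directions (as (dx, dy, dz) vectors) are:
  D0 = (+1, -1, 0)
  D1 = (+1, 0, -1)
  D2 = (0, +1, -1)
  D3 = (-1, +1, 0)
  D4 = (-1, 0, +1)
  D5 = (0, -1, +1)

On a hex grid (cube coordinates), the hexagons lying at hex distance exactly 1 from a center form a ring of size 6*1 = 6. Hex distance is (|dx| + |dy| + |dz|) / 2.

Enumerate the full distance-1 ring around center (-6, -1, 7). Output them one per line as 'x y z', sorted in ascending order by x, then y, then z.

Walk ring at distance 1 from (-6, -1, 7):
Start at center + D4*1 = (-7, -1, 8)
  hex 0: (-7, -1, 8)
  hex 1: (-6, -2, 8)
  hex 2: (-5, -2, 7)
  hex 3: (-5, -1, 6)
  hex 4: (-6, 0, 6)
  hex 5: (-7, 0, 7)
Sorted: 6 hexes.

Answer: -7 -1 8
-7 0 7
-6 -2 8
-6 0 6
-5 -2 7
-5 -1 6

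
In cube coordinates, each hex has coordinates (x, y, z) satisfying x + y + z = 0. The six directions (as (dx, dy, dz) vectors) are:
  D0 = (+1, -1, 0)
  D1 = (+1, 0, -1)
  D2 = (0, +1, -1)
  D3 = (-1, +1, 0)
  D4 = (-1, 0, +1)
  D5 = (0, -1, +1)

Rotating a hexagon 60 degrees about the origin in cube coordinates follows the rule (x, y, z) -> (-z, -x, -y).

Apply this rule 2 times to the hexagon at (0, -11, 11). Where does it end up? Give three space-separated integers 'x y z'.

Answer: -11 11 0

Derivation:
Start: (0, -11, 11)
Step 1: (0, -11, 11) -> (-(11), -(0), -(-11)) = (-11, 0, 11)
Step 2: (-11, 0, 11) -> (-(11), -(-11), -(0)) = (-11, 11, 0)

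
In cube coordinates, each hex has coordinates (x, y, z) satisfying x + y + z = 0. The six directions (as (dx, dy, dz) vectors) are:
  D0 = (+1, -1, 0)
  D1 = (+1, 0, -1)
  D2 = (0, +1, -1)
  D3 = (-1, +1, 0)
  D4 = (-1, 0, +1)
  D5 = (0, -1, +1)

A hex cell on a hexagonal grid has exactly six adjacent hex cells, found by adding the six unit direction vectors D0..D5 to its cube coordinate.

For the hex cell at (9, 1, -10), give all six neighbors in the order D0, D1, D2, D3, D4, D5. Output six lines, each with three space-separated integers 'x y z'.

Answer: 10 0 -10
10 1 -11
9 2 -11
8 2 -10
8 1 -9
9 0 -9

Derivation:
Center: (9, 1, -10). Add each direction:
  D0: (9, 1, -10) + (1, -1, 0) = (10, 0, -10)
  D1: (9, 1, -10) + (1, 0, -1) = (10, 1, -11)
  D2: (9, 1, -10) + (0, 1, -1) = (9, 2, -11)
  D3: (9, 1, -10) + (-1, 1, 0) = (8, 2, -10)
  D4: (9, 1, -10) + (-1, 0, 1) = (8, 1, -9)
  D5: (9, 1, -10) + (0, -1, 1) = (9, 0, -9)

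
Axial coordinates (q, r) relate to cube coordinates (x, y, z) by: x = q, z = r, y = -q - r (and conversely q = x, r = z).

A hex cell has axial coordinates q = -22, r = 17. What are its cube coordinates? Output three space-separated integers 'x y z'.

x = q = -22
z = r = 17
y = -x - z = -(-22) - (17) = 5

Answer: -22 5 17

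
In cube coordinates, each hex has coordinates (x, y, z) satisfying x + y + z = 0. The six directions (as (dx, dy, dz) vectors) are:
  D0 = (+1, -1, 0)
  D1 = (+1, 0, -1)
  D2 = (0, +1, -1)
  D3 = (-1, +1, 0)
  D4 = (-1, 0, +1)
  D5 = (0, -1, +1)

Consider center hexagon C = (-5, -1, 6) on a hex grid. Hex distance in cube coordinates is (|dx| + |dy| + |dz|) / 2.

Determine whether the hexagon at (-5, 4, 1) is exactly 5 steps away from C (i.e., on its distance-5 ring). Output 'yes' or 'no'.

|px - cx| = |-5 - (-5)| = 0
|py - cy| = |4 - (-1)| = 5
|pz - cz| = |1 - 6| = 5
distance = (0+5+5)/2 = 10/2 = 5
radius = 5; distance == radius -> yes

Answer: yes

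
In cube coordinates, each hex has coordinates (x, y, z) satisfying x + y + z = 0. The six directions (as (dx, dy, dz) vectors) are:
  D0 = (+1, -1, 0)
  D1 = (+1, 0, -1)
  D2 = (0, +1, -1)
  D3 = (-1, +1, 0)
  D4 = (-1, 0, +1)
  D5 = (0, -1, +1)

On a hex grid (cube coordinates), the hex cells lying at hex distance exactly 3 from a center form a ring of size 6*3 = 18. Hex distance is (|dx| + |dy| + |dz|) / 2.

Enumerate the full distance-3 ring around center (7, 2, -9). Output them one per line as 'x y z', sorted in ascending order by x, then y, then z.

Walk ring at distance 3 from (7, 2, -9):
Start at center + D4*3 = (4, 2, -6)
  hex 0: (4, 2, -6)
  hex 1: (5, 1, -6)
  hex 2: (6, 0, -6)
  hex 3: (7, -1, -6)
  hex 4: (8, -1, -7)
  hex 5: (9, -1, -8)
  hex 6: (10, -1, -9)
  hex 7: (10, 0, -10)
  hex 8: (10, 1, -11)
  hex 9: (10, 2, -12)
  hex 10: (9, 3, -12)
  hex 11: (8, 4, -12)
  hex 12: (7, 5, -12)
  hex 13: (6, 5, -11)
  hex 14: (5, 5, -10)
  hex 15: (4, 5, -9)
  hex 16: (4, 4, -8)
  hex 17: (4, 3, -7)
Sorted: 18 hexes.

Answer: 4 2 -6
4 3 -7
4 4 -8
4 5 -9
5 1 -6
5 5 -10
6 0 -6
6 5 -11
7 -1 -6
7 5 -12
8 -1 -7
8 4 -12
9 -1 -8
9 3 -12
10 -1 -9
10 0 -10
10 1 -11
10 2 -12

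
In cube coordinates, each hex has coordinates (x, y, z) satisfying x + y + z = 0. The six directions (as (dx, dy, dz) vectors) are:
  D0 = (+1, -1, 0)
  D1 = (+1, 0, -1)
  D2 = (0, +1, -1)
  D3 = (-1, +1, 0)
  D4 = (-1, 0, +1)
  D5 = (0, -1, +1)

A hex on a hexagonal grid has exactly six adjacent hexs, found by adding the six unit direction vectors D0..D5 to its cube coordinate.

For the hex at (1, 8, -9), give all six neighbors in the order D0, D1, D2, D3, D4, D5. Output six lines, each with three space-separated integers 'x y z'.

Answer: 2 7 -9
2 8 -10
1 9 -10
0 9 -9
0 8 -8
1 7 -8

Derivation:
Center: (1, 8, -9). Add each direction:
  D0: (1, 8, -9) + (1, -1, 0) = (2, 7, -9)
  D1: (1, 8, -9) + (1, 0, -1) = (2, 8, -10)
  D2: (1, 8, -9) + (0, 1, -1) = (1, 9, -10)
  D3: (1, 8, -9) + (-1, 1, 0) = (0, 9, -9)
  D4: (1, 8, -9) + (-1, 0, 1) = (0, 8, -8)
  D5: (1, 8, -9) + (0, -1, 1) = (1, 7, -8)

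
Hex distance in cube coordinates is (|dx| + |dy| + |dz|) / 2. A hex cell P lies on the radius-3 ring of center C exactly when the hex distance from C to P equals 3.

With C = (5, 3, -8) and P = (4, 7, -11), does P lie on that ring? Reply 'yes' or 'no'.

|px - cx| = |4 - 5| = 1
|py - cy| = |7 - 3| = 4
|pz - cz| = |-11 - (-8)| = 3
distance = (1+4+3)/2 = 8/2 = 4
radius = 3; distance != radius -> no

Answer: no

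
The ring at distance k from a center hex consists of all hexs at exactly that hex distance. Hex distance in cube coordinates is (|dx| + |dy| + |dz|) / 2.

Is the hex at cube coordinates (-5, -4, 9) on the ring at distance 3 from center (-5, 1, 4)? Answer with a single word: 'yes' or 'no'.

|px - cx| = |-5 - (-5)| = 0
|py - cy| = |-4 - 1| = 5
|pz - cz| = |9 - 4| = 5
distance = (0+5+5)/2 = 10/2 = 5
radius = 3; distance != radius -> no

Answer: no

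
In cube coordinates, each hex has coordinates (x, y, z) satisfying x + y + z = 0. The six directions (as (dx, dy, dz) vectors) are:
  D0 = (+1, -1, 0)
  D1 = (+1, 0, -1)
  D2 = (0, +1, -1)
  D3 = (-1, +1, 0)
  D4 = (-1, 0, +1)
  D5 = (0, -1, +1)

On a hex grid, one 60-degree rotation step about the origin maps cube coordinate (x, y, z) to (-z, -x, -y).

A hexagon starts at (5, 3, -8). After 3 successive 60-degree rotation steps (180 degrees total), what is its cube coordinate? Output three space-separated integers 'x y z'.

Answer: -5 -3 8

Derivation:
Start: (5, 3, -8)
Step 1: (5, 3, -8) -> (-(-8), -(5), -(3)) = (8, -5, -3)
Step 2: (8, -5, -3) -> (-(-3), -(8), -(-5)) = (3, -8, 5)
Step 3: (3, -8, 5) -> (-(5), -(3), -(-8)) = (-5, -3, 8)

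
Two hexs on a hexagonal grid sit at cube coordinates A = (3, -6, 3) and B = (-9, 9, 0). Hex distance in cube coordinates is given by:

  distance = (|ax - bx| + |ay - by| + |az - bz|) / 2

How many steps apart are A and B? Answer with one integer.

Answer: 15

Derivation:
|ax - bx| = |3 - (-9)| = 12
|ay - by| = |-6 - 9| = 15
|az - bz| = |3 - 0| = 3
distance = (12 + 15 + 3) / 2 = 30 / 2 = 15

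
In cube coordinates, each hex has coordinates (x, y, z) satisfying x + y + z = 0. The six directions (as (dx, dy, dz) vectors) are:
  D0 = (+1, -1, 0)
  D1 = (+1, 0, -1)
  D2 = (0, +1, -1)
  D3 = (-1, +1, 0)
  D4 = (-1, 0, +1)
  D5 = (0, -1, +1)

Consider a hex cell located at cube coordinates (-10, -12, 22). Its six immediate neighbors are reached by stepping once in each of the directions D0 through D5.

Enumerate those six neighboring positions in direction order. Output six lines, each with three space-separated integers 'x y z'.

Center: (-10, -12, 22). Add each direction:
  D0: (-10, -12, 22) + (1, -1, 0) = (-9, -13, 22)
  D1: (-10, -12, 22) + (1, 0, -1) = (-9, -12, 21)
  D2: (-10, -12, 22) + (0, 1, -1) = (-10, -11, 21)
  D3: (-10, -12, 22) + (-1, 1, 0) = (-11, -11, 22)
  D4: (-10, -12, 22) + (-1, 0, 1) = (-11, -12, 23)
  D5: (-10, -12, 22) + (0, -1, 1) = (-10, -13, 23)

Answer: -9 -13 22
-9 -12 21
-10 -11 21
-11 -11 22
-11 -12 23
-10 -13 23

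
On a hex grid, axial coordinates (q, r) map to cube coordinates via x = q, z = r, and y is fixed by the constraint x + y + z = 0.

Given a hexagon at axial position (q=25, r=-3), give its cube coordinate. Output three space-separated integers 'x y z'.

Answer: 25 -22 -3

Derivation:
x = q = 25
z = r = -3
y = -x - z = -(25) - (-3) = -22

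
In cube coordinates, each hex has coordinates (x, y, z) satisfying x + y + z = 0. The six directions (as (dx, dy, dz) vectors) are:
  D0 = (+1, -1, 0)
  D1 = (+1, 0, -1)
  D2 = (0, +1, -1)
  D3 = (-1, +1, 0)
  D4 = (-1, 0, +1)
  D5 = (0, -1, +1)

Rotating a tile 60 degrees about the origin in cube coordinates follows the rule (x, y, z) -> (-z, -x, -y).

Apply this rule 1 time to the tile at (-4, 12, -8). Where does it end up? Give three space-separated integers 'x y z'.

Start: (-4, 12, -8)
Step 1: (-4, 12, -8) -> (-(-8), -(-4), -(12)) = (8, 4, -12)

Answer: 8 4 -12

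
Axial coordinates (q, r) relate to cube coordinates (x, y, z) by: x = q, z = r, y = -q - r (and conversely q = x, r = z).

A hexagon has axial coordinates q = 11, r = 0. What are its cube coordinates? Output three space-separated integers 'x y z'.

x = q = 11
z = r = 0
y = -x - z = -(11) - (0) = -11

Answer: 11 -11 0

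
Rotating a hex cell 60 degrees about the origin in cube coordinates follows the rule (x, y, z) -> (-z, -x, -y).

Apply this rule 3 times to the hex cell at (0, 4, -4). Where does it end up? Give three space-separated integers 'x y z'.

Start: (0, 4, -4)
Step 1: (0, 4, -4) -> (-(-4), -(0), -(4)) = (4, 0, -4)
Step 2: (4, 0, -4) -> (-(-4), -(4), -(0)) = (4, -4, 0)
Step 3: (4, -4, 0) -> (-(0), -(4), -(-4)) = (0, -4, 4)

Answer: 0 -4 4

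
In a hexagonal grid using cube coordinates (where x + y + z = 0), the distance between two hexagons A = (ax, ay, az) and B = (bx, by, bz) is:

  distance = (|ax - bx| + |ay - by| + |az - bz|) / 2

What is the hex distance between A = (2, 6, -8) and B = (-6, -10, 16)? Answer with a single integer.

Answer: 24

Derivation:
|ax - bx| = |2 - (-6)| = 8
|ay - by| = |6 - (-10)| = 16
|az - bz| = |-8 - 16| = 24
distance = (8 + 16 + 24) / 2 = 48 / 2 = 24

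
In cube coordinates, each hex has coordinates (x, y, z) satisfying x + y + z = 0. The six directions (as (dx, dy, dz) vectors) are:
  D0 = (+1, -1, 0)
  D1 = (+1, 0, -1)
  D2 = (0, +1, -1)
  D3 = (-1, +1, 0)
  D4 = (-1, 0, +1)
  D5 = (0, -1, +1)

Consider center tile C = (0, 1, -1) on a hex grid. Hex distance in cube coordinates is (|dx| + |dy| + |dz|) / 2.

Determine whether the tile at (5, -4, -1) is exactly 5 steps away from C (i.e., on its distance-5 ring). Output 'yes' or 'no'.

Answer: yes

Derivation:
|px - cx| = |5 - 0| = 5
|py - cy| = |-4 - 1| = 5
|pz - cz| = |-1 - (-1)| = 0
distance = (5+5+0)/2 = 10/2 = 5
radius = 5; distance == radius -> yes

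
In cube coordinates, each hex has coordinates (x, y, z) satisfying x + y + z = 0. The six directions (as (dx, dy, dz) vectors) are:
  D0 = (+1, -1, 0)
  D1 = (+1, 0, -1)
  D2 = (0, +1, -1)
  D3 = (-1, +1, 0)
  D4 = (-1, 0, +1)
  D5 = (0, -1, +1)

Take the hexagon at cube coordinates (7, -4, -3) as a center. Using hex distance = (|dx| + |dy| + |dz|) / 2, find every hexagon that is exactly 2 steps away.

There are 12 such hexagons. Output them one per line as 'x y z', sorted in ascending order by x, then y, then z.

Answer: 5 -4 -1
5 -3 -2
5 -2 -3
6 -5 -1
6 -2 -4
7 -6 -1
7 -2 -5
8 -6 -2
8 -3 -5
9 -6 -3
9 -5 -4
9 -4 -5

Derivation:
Walk ring at distance 2 from (7, -4, -3):
Start at center + D4*2 = (5, -4, -1)
  hex 0: (5, -4, -1)
  hex 1: (6, -5, -1)
  hex 2: (7, -6, -1)
  hex 3: (8, -6, -2)
  hex 4: (9, -6, -3)
  hex 5: (9, -5, -4)
  hex 6: (9, -4, -5)
  hex 7: (8, -3, -5)
  hex 8: (7, -2, -5)
  hex 9: (6, -2, -4)
  hex 10: (5, -2, -3)
  hex 11: (5, -3, -2)
Sorted: 12 hexes.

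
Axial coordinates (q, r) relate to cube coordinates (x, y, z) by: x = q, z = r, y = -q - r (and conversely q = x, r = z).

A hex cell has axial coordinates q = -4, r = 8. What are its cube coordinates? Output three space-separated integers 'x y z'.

Answer: -4 -4 8

Derivation:
x = q = -4
z = r = 8
y = -x - z = -(-4) - (8) = -4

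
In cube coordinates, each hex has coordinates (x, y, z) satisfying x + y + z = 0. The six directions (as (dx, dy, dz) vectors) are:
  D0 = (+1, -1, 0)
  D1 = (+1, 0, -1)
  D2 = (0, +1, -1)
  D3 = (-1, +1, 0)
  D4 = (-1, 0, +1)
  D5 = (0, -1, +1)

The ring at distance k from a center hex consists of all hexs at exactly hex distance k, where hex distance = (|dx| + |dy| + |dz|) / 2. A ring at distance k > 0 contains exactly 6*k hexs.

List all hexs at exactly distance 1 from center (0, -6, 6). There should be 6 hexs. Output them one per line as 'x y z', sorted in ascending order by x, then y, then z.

Walk ring at distance 1 from (0, -6, 6):
Start at center + D4*1 = (-1, -6, 7)
  hex 0: (-1, -6, 7)
  hex 1: (0, -7, 7)
  hex 2: (1, -7, 6)
  hex 3: (1, -6, 5)
  hex 4: (0, -5, 5)
  hex 5: (-1, -5, 6)
Sorted: 6 hexes.

Answer: -1 -6 7
-1 -5 6
0 -7 7
0 -5 5
1 -7 6
1 -6 5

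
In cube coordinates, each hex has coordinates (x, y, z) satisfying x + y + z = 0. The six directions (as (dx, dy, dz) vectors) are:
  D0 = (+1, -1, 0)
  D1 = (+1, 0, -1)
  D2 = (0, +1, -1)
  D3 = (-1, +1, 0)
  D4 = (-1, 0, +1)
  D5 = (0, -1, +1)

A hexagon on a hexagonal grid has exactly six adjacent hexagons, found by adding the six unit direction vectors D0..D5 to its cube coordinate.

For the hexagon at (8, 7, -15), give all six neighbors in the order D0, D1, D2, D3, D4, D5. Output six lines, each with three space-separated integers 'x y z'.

Center: (8, 7, -15). Add each direction:
  D0: (8, 7, -15) + (1, -1, 0) = (9, 6, -15)
  D1: (8, 7, -15) + (1, 0, -1) = (9, 7, -16)
  D2: (8, 7, -15) + (0, 1, -1) = (8, 8, -16)
  D3: (8, 7, -15) + (-1, 1, 0) = (7, 8, -15)
  D4: (8, 7, -15) + (-1, 0, 1) = (7, 7, -14)
  D5: (8, 7, -15) + (0, -1, 1) = (8, 6, -14)

Answer: 9 6 -15
9 7 -16
8 8 -16
7 8 -15
7 7 -14
8 6 -14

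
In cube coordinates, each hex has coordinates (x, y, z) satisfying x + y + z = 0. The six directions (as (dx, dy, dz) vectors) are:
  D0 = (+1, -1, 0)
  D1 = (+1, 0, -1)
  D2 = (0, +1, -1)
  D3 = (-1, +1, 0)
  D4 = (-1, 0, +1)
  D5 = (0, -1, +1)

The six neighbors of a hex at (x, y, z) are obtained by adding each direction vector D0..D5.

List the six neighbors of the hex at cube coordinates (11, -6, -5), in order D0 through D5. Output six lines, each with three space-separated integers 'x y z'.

Center: (11, -6, -5). Add each direction:
  D0: (11, -6, -5) + (1, -1, 0) = (12, -7, -5)
  D1: (11, -6, -5) + (1, 0, -1) = (12, -6, -6)
  D2: (11, -6, -5) + (0, 1, -1) = (11, -5, -6)
  D3: (11, -6, -5) + (-1, 1, 0) = (10, -5, -5)
  D4: (11, -6, -5) + (-1, 0, 1) = (10, -6, -4)
  D5: (11, -6, -5) + (0, -1, 1) = (11, -7, -4)

Answer: 12 -7 -5
12 -6 -6
11 -5 -6
10 -5 -5
10 -6 -4
11 -7 -4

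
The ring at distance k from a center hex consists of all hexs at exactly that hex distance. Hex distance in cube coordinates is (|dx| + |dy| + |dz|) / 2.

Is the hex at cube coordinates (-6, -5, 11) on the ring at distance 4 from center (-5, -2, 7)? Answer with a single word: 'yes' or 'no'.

Answer: yes

Derivation:
|px - cx| = |-6 - (-5)| = 1
|py - cy| = |-5 - (-2)| = 3
|pz - cz| = |11 - 7| = 4
distance = (1+3+4)/2 = 8/2 = 4
radius = 4; distance == radius -> yes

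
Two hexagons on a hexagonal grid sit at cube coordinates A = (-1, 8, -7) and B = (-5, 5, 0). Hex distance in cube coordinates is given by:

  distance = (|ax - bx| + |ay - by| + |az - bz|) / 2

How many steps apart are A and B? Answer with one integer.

Answer: 7

Derivation:
|ax - bx| = |-1 - (-5)| = 4
|ay - by| = |8 - 5| = 3
|az - bz| = |-7 - 0| = 7
distance = (4 + 3 + 7) / 2 = 14 / 2 = 7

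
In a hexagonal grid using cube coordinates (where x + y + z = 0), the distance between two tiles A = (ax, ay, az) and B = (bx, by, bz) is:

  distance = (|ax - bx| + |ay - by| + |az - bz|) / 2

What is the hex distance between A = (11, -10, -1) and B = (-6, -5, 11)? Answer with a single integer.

|ax - bx| = |11 - (-6)| = 17
|ay - by| = |-10 - (-5)| = 5
|az - bz| = |-1 - 11| = 12
distance = (17 + 5 + 12) / 2 = 34 / 2 = 17

Answer: 17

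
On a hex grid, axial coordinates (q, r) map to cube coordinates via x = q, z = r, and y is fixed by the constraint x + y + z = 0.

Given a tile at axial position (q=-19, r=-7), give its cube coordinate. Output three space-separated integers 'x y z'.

x = q = -19
z = r = -7
y = -x - z = -(-19) - (-7) = 26

Answer: -19 26 -7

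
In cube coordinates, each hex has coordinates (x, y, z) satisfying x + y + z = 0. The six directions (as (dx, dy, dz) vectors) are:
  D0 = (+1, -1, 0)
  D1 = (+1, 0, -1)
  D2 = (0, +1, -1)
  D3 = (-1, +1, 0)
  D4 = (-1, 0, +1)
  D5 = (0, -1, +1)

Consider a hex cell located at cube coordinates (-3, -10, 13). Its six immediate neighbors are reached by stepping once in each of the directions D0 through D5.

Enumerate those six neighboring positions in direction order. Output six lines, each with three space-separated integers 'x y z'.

Answer: -2 -11 13
-2 -10 12
-3 -9 12
-4 -9 13
-4 -10 14
-3 -11 14

Derivation:
Center: (-3, -10, 13). Add each direction:
  D0: (-3, -10, 13) + (1, -1, 0) = (-2, -11, 13)
  D1: (-3, -10, 13) + (1, 0, -1) = (-2, -10, 12)
  D2: (-3, -10, 13) + (0, 1, -1) = (-3, -9, 12)
  D3: (-3, -10, 13) + (-1, 1, 0) = (-4, -9, 13)
  D4: (-3, -10, 13) + (-1, 0, 1) = (-4, -10, 14)
  D5: (-3, -10, 13) + (0, -1, 1) = (-3, -11, 14)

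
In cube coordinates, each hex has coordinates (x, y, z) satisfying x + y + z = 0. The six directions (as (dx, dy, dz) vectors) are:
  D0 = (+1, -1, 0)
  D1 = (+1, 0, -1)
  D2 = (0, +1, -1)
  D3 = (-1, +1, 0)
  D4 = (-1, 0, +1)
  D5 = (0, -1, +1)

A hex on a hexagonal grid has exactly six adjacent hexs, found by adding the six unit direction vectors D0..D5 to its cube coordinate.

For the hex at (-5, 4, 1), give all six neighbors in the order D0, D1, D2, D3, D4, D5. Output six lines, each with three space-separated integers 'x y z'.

Center: (-5, 4, 1). Add each direction:
  D0: (-5, 4, 1) + (1, -1, 0) = (-4, 3, 1)
  D1: (-5, 4, 1) + (1, 0, -1) = (-4, 4, 0)
  D2: (-5, 4, 1) + (0, 1, -1) = (-5, 5, 0)
  D3: (-5, 4, 1) + (-1, 1, 0) = (-6, 5, 1)
  D4: (-5, 4, 1) + (-1, 0, 1) = (-6, 4, 2)
  D5: (-5, 4, 1) + (0, -1, 1) = (-5, 3, 2)

Answer: -4 3 1
-4 4 0
-5 5 0
-6 5 1
-6 4 2
-5 3 2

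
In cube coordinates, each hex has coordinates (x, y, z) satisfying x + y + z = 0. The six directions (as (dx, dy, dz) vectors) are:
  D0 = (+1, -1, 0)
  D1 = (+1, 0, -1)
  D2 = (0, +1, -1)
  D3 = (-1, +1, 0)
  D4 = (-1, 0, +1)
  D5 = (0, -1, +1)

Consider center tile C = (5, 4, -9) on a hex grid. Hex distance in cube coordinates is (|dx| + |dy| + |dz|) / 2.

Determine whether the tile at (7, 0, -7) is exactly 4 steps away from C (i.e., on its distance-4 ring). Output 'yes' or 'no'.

Answer: yes

Derivation:
|px - cx| = |7 - 5| = 2
|py - cy| = |0 - 4| = 4
|pz - cz| = |-7 - (-9)| = 2
distance = (2+4+2)/2 = 8/2 = 4
radius = 4; distance == radius -> yes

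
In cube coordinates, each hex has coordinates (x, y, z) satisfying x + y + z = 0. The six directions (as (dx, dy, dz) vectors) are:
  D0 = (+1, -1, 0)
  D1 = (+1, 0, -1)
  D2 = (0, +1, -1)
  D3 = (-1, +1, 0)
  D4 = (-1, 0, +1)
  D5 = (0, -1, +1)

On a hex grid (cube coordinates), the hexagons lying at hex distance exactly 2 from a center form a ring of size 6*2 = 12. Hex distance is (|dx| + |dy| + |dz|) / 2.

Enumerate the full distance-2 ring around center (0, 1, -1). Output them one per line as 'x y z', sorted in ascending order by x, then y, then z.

Walk ring at distance 2 from (0, 1, -1):
Start at center + D4*2 = (-2, 1, 1)
  hex 0: (-2, 1, 1)
  hex 1: (-1, 0, 1)
  hex 2: (0, -1, 1)
  hex 3: (1, -1, 0)
  hex 4: (2, -1, -1)
  hex 5: (2, 0, -2)
  hex 6: (2, 1, -3)
  hex 7: (1, 2, -3)
  hex 8: (0, 3, -3)
  hex 9: (-1, 3, -2)
  hex 10: (-2, 3, -1)
  hex 11: (-2, 2, 0)
Sorted: 12 hexes.

Answer: -2 1 1
-2 2 0
-2 3 -1
-1 0 1
-1 3 -2
0 -1 1
0 3 -3
1 -1 0
1 2 -3
2 -1 -1
2 0 -2
2 1 -3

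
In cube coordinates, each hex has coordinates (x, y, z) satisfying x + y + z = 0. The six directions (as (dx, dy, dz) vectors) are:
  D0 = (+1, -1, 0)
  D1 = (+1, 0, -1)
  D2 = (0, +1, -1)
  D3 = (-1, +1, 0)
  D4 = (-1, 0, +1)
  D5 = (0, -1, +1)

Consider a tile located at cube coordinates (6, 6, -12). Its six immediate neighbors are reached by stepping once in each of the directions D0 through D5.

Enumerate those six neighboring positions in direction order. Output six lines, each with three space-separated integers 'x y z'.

Answer: 7 5 -12
7 6 -13
6 7 -13
5 7 -12
5 6 -11
6 5 -11

Derivation:
Center: (6, 6, -12). Add each direction:
  D0: (6, 6, -12) + (1, -1, 0) = (7, 5, -12)
  D1: (6, 6, -12) + (1, 0, -1) = (7, 6, -13)
  D2: (6, 6, -12) + (0, 1, -1) = (6, 7, -13)
  D3: (6, 6, -12) + (-1, 1, 0) = (5, 7, -12)
  D4: (6, 6, -12) + (-1, 0, 1) = (5, 6, -11)
  D5: (6, 6, -12) + (0, -1, 1) = (6, 5, -11)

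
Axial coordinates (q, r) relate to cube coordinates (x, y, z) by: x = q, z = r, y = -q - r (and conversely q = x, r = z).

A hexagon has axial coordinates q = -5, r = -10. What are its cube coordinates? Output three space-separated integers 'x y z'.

Answer: -5 15 -10

Derivation:
x = q = -5
z = r = -10
y = -x - z = -(-5) - (-10) = 15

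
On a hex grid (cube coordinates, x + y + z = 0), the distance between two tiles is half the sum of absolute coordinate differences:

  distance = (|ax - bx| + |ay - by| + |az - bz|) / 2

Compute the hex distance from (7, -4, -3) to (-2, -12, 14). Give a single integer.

Answer: 17

Derivation:
|ax - bx| = |7 - (-2)| = 9
|ay - by| = |-4 - (-12)| = 8
|az - bz| = |-3 - 14| = 17
distance = (9 + 8 + 17) / 2 = 34 / 2 = 17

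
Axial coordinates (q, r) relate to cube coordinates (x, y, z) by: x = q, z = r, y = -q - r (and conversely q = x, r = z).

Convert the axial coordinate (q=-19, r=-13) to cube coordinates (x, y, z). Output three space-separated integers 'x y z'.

Answer: -19 32 -13

Derivation:
x = q = -19
z = r = -13
y = -x - z = -(-19) - (-13) = 32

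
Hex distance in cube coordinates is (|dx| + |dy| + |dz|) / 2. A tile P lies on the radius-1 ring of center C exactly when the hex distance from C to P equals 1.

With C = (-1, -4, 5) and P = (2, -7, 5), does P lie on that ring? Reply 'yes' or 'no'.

|px - cx| = |2 - (-1)| = 3
|py - cy| = |-7 - (-4)| = 3
|pz - cz| = |5 - 5| = 0
distance = (3+3+0)/2 = 6/2 = 3
radius = 1; distance != radius -> no

Answer: no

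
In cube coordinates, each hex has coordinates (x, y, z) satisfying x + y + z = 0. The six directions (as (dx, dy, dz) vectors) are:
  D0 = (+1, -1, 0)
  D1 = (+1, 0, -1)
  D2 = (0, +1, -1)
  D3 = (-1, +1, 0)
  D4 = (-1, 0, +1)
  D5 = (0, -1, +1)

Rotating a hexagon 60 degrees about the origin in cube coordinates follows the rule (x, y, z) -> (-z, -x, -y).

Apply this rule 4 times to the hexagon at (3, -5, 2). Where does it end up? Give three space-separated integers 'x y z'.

Start: (3, -5, 2)
Step 1: (3, -5, 2) -> (-(2), -(3), -(-5)) = (-2, -3, 5)
Step 2: (-2, -3, 5) -> (-(5), -(-2), -(-3)) = (-5, 2, 3)
Step 3: (-5, 2, 3) -> (-(3), -(-5), -(2)) = (-3, 5, -2)
Step 4: (-3, 5, -2) -> (-(-2), -(-3), -(5)) = (2, 3, -5)

Answer: 2 3 -5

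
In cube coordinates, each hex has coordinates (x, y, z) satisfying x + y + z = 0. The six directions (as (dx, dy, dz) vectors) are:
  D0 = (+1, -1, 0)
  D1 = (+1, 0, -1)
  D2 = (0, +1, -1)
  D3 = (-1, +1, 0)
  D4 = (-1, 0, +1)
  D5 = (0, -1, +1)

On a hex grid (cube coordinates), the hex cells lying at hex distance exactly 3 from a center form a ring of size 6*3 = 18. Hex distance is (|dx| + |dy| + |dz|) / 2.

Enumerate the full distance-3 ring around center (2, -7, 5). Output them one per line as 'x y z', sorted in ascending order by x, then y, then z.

Answer: -1 -7 8
-1 -6 7
-1 -5 6
-1 -4 5
0 -8 8
0 -4 4
1 -9 8
1 -4 3
2 -10 8
2 -4 2
3 -10 7
3 -5 2
4 -10 6
4 -6 2
5 -10 5
5 -9 4
5 -8 3
5 -7 2

Derivation:
Walk ring at distance 3 from (2, -7, 5):
Start at center + D4*3 = (-1, -7, 8)
  hex 0: (-1, -7, 8)
  hex 1: (0, -8, 8)
  hex 2: (1, -9, 8)
  hex 3: (2, -10, 8)
  hex 4: (3, -10, 7)
  hex 5: (4, -10, 6)
  hex 6: (5, -10, 5)
  hex 7: (5, -9, 4)
  hex 8: (5, -8, 3)
  hex 9: (5, -7, 2)
  hex 10: (4, -6, 2)
  hex 11: (3, -5, 2)
  hex 12: (2, -4, 2)
  hex 13: (1, -4, 3)
  hex 14: (0, -4, 4)
  hex 15: (-1, -4, 5)
  hex 16: (-1, -5, 6)
  hex 17: (-1, -6, 7)
Sorted: 18 hexes.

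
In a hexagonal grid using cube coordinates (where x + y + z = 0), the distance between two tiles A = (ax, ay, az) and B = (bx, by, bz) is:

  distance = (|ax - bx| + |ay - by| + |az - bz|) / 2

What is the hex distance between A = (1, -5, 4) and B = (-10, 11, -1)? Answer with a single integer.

|ax - bx| = |1 - (-10)| = 11
|ay - by| = |-5 - 11| = 16
|az - bz| = |4 - (-1)| = 5
distance = (11 + 16 + 5) / 2 = 32 / 2 = 16

Answer: 16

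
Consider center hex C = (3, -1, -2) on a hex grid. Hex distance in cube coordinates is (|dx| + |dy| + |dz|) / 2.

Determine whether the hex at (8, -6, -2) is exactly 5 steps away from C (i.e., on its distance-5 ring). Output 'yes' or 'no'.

Answer: yes

Derivation:
|px - cx| = |8 - 3| = 5
|py - cy| = |-6 - (-1)| = 5
|pz - cz| = |-2 - (-2)| = 0
distance = (5+5+0)/2 = 10/2 = 5
radius = 5; distance == radius -> yes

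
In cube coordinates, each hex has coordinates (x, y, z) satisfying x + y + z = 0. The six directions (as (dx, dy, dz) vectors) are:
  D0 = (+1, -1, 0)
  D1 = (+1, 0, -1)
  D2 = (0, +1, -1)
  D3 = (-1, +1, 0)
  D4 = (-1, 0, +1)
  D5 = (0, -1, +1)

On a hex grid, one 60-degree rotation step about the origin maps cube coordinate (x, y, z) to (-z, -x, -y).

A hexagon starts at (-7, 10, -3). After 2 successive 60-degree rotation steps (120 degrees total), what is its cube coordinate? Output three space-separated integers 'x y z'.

Start: (-7, 10, -3)
Step 1: (-7, 10, -3) -> (-(-3), -(-7), -(10)) = (3, 7, -10)
Step 2: (3, 7, -10) -> (-(-10), -(3), -(7)) = (10, -3, -7)

Answer: 10 -3 -7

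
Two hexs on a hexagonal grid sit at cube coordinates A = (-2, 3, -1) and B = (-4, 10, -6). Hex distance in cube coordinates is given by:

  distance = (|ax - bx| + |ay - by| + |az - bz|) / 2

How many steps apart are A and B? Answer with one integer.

|ax - bx| = |-2 - (-4)| = 2
|ay - by| = |3 - 10| = 7
|az - bz| = |-1 - (-6)| = 5
distance = (2 + 7 + 5) / 2 = 14 / 2 = 7

Answer: 7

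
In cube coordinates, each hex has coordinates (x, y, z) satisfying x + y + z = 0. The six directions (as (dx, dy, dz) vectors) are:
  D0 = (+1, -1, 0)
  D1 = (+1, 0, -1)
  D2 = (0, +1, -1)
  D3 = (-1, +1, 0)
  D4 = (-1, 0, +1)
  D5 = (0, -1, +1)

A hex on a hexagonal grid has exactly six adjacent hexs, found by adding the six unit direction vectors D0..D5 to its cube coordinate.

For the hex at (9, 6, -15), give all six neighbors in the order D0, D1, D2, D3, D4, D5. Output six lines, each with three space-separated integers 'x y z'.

Answer: 10 5 -15
10 6 -16
9 7 -16
8 7 -15
8 6 -14
9 5 -14

Derivation:
Center: (9, 6, -15). Add each direction:
  D0: (9, 6, -15) + (1, -1, 0) = (10, 5, -15)
  D1: (9, 6, -15) + (1, 0, -1) = (10, 6, -16)
  D2: (9, 6, -15) + (0, 1, -1) = (9, 7, -16)
  D3: (9, 6, -15) + (-1, 1, 0) = (8, 7, -15)
  D4: (9, 6, -15) + (-1, 0, 1) = (8, 6, -14)
  D5: (9, 6, -15) + (0, -1, 1) = (9, 5, -14)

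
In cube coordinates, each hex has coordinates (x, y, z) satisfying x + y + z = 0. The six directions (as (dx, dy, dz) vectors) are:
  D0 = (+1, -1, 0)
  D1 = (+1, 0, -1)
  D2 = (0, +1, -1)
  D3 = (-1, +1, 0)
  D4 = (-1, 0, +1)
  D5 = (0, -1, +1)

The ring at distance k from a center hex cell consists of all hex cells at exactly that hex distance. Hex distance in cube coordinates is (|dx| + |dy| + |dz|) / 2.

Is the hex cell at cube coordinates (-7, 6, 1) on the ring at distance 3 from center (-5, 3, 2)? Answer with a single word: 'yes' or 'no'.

|px - cx| = |-7 - (-5)| = 2
|py - cy| = |6 - 3| = 3
|pz - cz| = |1 - 2| = 1
distance = (2+3+1)/2 = 6/2 = 3
radius = 3; distance == radius -> yes

Answer: yes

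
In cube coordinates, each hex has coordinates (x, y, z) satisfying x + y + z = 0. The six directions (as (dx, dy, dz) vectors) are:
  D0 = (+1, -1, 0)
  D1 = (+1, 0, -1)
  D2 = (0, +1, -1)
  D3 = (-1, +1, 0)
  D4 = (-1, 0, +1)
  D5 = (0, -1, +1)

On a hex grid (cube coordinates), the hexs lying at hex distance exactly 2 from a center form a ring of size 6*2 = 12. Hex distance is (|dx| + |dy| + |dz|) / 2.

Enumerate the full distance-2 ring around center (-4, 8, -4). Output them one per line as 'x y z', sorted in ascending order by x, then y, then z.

Walk ring at distance 2 from (-4, 8, -4):
Start at center + D4*2 = (-6, 8, -2)
  hex 0: (-6, 8, -2)
  hex 1: (-5, 7, -2)
  hex 2: (-4, 6, -2)
  hex 3: (-3, 6, -3)
  hex 4: (-2, 6, -4)
  hex 5: (-2, 7, -5)
  hex 6: (-2, 8, -6)
  hex 7: (-3, 9, -6)
  hex 8: (-4, 10, -6)
  hex 9: (-5, 10, -5)
  hex 10: (-6, 10, -4)
  hex 11: (-6, 9, -3)
Sorted: 12 hexes.

Answer: -6 8 -2
-6 9 -3
-6 10 -4
-5 7 -2
-5 10 -5
-4 6 -2
-4 10 -6
-3 6 -3
-3 9 -6
-2 6 -4
-2 7 -5
-2 8 -6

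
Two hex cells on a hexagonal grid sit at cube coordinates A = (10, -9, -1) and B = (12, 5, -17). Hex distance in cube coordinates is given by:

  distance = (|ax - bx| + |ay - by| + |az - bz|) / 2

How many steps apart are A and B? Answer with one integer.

|ax - bx| = |10 - 12| = 2
|ay - by| = |-9 - 5| = 14
|az - bz| = |-1 - (-17)| = 16
distance = (2 + 14 + 16) / 2 = 32 / 2 = 16

Answer: 16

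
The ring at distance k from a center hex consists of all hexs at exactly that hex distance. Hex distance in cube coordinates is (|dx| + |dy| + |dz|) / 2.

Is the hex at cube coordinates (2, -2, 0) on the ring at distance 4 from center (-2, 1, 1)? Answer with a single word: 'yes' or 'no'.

|px - cx| = |2 - (-2)| = 4
|py - cy| = |-2 - 1| = 3
|pz - cz| = |0 - 1| = 1
distance = (4+3+1)/2 = 8/2 = 4
radius = 4; distance == radius -> yes

Answer: yes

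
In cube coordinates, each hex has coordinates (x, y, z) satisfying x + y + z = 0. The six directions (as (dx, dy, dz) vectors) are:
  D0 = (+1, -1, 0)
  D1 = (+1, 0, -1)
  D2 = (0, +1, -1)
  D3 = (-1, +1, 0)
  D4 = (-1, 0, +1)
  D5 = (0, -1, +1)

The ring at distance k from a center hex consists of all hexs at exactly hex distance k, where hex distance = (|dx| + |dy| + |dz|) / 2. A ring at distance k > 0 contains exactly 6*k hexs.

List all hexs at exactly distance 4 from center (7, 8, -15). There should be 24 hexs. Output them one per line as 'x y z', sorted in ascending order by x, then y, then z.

Walk ring at distance 4 from (7, 8, -15):
Start at center + D4*4 = (3, 8, -11)
  hex 0: (3, 8, -11)
  hex 1: (4, 7, -11)
  hex 2: (5, 6, -11)
  hex 3: (6, 5, -11)
  hex 4: (7, 4, -11)
  hex 5: (8, 4, -12)
  hex 6: (9, 4, -13)
  hex 7: (10, 4, -14)
  hex 8: (11, 4, -15)
  hex 9: (11, 5, -16)
  hex 10: (11, 6, -17)
  hex 11: (11, 7, -18)
  hex 12: (11, 8, -19)
  hex 13: (10, 9, -19)
  hex 14: (9, 10, -19)
  hex 15: (8, 11, -19)
  hex 16: (7, 12, -19)
  hex 17: (6, 12, -18)
  hex 18: (5, 12, -17)
  hex 19: (4, 12, -16)
  hex 20: (3, 12, -15)
  hex 21: (3, 11, -14)
  hex 22: (3, 10, -13)
  hex 23: (3, 9, -12)
Sorted: 24 hexes.

Answer: 3 8 -11
3 9 -12
3 10 -13
3 11 -14
3 12 -15
4 7 -11
4 12 -16
5 6 -11
5 12 -17
6 5 -11
6 12 -18
7 4 -11
7 12 -19
8 4 -12
8 11 -19
9 4 -13
9 10 -19
10 4 -14
10 9 -19
11 4 -15
11 5 -16
11 6 -17
11 7 -18
11 8 -19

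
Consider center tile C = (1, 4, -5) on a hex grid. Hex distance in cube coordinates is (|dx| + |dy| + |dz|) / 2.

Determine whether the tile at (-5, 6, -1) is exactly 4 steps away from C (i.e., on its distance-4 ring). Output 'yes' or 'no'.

Answer: no

Derivation:
|px - cx| = |-5 - 1| = 6
|py - cy| = |6 - 4| = 2
|pz - cz| = |-1 - (-5)| = 4
distance = (6+2+4)/2 = 12/2 = 6
radius = 4; distance != radius -> no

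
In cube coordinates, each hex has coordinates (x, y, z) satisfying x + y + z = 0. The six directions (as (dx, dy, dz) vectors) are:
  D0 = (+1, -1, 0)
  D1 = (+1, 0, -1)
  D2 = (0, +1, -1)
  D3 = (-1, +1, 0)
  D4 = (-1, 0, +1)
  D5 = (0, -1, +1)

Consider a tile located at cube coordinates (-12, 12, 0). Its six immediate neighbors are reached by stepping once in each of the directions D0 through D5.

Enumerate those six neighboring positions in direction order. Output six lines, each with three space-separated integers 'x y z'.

Answer: -11 11 0
-11 12 -1
-12 13 -1
-13 13 0
-13 12 1
-12 11 1

Derivation:
Center: (-12, 12, 0). Add each direction:
  D0: (-12, 12, 0) + (1, -1, 0) = (-11, 11, 0)
  D1: (-12, 12, 0) + (1, 0, -1) = (-11, 12, -1)
  D2: (-12, 12, 0) + (0, 1, -1) = (-12, 13, -1)
  D3: (-12, 12, 0) + (-1, 1, 0) = (-13, 13, 0)
  D4: (-12, 12, 0) + (-1, 0, 1) = (-13, 12, 1)
  D5: (-12, 12, 0) + (0, -1, 1) = (-12, 11, 1)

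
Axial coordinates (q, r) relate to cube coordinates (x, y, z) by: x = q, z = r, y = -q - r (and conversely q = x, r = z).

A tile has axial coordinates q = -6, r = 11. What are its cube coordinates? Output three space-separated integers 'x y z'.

Answer: -6 -5 11

Derivation:
x = q = -6
z = r = 11
y = -x - z = -(-6) - (11) = -5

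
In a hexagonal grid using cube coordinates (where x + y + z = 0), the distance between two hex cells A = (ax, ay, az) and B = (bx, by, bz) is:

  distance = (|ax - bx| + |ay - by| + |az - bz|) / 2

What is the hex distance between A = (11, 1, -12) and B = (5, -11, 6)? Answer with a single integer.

|ax - bx| = |11 - 5| = 6
|ay - by| = |1 - (-11)| = 12
|az - bz| = |-12 - 6| = 18
distance = (6 + 12 + 18) / 2 = 36 / 2 = 18

Answer: 18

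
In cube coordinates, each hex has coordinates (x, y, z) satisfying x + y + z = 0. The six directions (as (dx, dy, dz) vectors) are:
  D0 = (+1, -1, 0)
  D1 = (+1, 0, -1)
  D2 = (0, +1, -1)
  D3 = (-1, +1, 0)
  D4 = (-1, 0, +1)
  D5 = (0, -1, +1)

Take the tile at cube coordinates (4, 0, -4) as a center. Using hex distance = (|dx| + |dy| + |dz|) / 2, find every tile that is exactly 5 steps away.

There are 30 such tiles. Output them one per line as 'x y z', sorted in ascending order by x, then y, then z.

Answer: -1 0 1
-1 1 0
-1 2 -1
-1 3 -2
-1 4 -3
-1 5 -4
0 -1 1
0 5 -5
1 -2 1
1 5 -6
2 -3 1
2 5 -7
3 -4 1
3 5 -8
4 -5 1
4 5 -9
5 -5 0
5 4 -9
6 -5 -1
6 3 -9
7 -5 -2
7 2 -9
8 -5 -3
8 1 -9
9 -5 -4
9 -4 -5
9 -3 -6
9 -2 -7
9 -1 -8
9 0 -9

Derivation:
Walk ring at distance 5 from (4, 0, -4):
Start at center + D4*5 = (-1, 0, 1)
  hex 0: (-1, 0, 1)
  hex 1: (0, -1, 1)
  hex 2: (1, -2, 1)
  hex 3: (2, -3, 1)
  hex 4: (3, -4, 1)
  hex 5: (4, -5, 1)
  hex 6: (5, -5, 0)
  hex 7: (6, -5, -1)
  hex 8: (7, -5, -2)
  hex 9: (8, -5, -3)
  hex 10: (9, -5, -4)
  hex 11: (9, -4, -5)
  hex 12: (9, -3, -6)
  hex 13: (9, -2, -7)
  hex 14: (9, -1, -8)
  hex 15: (9, 0, -9)
  hex 16: (8, 1, -9)
  hex 17: (7, 2, -9)
  hex 18: (6, 3, -9)
  hex 19: (5, 4, -9)
  hex 20: (4, 5, -9)
  hex 21: (3, 5, -8)
  hex 22: (2, 5, -7)
  hex 23: (1, 5, -6)
  hex 24: (0, 5, -5)
  hex 25: (-1, 5, -4)
  hex 26: (-1, 4, -3)
  hex 27: (-1, 3, -2)
  hex 28: (-1, 2, -1)
  hex 29: (-1, 1, 0)
Sorted: 30 hexes.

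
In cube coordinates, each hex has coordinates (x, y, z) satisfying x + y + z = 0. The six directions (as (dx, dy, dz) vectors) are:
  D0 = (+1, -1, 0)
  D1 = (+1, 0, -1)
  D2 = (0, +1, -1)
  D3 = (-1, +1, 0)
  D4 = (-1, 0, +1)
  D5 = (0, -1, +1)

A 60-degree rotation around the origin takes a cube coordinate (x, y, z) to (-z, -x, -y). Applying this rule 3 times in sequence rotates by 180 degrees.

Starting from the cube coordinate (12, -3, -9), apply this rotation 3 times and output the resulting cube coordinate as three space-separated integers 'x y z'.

Answer: -12 3 9

Derivation:
Start: (12, -3, -9)
Step 1: (12, -3, -9) -> (-(-9), -(12), -(-3)) = (9, -12, 3)
Step 2: (9, -12, 3) -> (-(3), -(9), -(-12)) = (-3, -9, 12)
Step 3: (-3, -9, 12) -> (-(12), -(-3), -(-9)) = (-12, 3, 9)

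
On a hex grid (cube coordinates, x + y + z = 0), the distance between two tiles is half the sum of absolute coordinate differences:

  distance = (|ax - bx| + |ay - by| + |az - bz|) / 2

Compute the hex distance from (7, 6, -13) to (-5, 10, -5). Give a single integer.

|ax - bx| = |7 - (-5)| = 12
|ay - by| = |6 - 10| = 4
|az - bz| = |-13 - (-5)| = 8
distance = (12 + 4 + 8) / 2 = 24 / 2 = 12

Answer: 12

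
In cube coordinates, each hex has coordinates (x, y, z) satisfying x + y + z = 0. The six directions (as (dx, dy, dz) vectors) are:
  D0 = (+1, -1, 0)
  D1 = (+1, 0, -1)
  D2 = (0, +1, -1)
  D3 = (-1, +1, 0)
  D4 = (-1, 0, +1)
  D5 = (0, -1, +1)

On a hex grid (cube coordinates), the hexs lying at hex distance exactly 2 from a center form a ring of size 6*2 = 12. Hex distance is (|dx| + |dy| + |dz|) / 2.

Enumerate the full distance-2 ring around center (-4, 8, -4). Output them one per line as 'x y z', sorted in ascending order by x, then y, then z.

Answer: -6 8 -2
-6 9 -3
-6 10 -4
-5 7 -2
-5 10 -5
-4 6 -2
-4 10 -6
-3 6 -3
-3 9 -6
-2 6 -4
-2 7 -5
-2 8 -6

Derivation:
Walk ring at distance 2 from (-4, 8, -4):
Start at center + D4*2 = (-6, 8, -2)
  hex 0: (-6, 8, -2)
  hex 1: (-5, 7, -2)
  hex 2: (-4, 6, -2)
  hex 3: (-3, 6, -3)
  hex 4: (-2, 6, -4)
  hex 5: (-2, 7, -5)
  hex 6: (-2, 8, -6)
  hex 7: (-3, 9, -6)
  hex 8: (-4, 10, -6)
  hex 9: (-5, 10, -5)
  hex 10: (-6, 10, -4)
  hex 11: (-6, 9, -3)
Sorted: 12 hexes.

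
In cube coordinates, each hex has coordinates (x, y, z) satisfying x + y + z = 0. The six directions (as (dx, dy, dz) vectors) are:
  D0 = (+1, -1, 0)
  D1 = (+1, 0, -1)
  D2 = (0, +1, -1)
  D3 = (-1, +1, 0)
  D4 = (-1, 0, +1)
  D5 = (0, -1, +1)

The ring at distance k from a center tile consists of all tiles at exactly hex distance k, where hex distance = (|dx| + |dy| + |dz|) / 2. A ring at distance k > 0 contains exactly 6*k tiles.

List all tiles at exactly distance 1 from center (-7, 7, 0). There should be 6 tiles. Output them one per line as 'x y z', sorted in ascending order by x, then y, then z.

Answer: -8 7 1
-8 8 0
-7 6 1
-7 8 -1
-6 6 0
-6 7 -1

Derivation:
Walk ring at distance 1 from (-7, 7, 0):
Start at center + D4*1 = (-8, 7, 1)
  hex 0: (-8, 7, 1)
  hex 1: (-7, 6, 1)
  hex 2: (-6, 6, 0)
  hex 3: (-6, 7, -1)
  hex 4: (-7, 8, -1)
  hex 5: (-8, 8, 0)
Sorted: 6 hexes.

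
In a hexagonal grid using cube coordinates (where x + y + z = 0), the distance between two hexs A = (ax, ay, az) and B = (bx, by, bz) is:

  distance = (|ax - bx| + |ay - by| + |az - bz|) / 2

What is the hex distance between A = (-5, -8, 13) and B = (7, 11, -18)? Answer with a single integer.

|ax - bx| = |-5 - 7| = 12
|ay - by| = |-8 - 11| = 19
|az - bz| = |13 - (-18)| = 31
distance = (12 + 19 + 31) / 2 = 62 / 2 = 31

Answer: 31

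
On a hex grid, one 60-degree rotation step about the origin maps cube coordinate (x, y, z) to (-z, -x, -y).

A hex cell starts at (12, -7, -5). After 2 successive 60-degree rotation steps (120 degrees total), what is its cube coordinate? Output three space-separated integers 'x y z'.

Start: (12, -7, -5)
Step 1: (12, -7, -5) -> (-(-5), -(12), -(-7)) = (5, -12, 7)
Step 2: (5, -12, 7) -> (-(7), -(5), -(-12)) = (-7, -5, 12)

Answer: -7 -5 12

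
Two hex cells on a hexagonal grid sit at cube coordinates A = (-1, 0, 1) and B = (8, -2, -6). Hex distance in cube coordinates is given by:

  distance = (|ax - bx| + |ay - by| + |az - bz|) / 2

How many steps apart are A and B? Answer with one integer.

|ax - bx| = |-1 - 8| = 9
|ay - by| = |0 - (-2)| = 2
|az - bz| = |1 - (-6)| = 7
distance = (9 + 2 + 7) / 2 = 18 / 2 = 9

Answer: 9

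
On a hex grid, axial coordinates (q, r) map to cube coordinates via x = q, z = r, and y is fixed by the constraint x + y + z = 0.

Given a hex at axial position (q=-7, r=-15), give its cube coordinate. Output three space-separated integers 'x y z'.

x = q = -7
z = r = -15
y = -x - z = -(-7) - (-15) = 22

Answer: -7 22 -15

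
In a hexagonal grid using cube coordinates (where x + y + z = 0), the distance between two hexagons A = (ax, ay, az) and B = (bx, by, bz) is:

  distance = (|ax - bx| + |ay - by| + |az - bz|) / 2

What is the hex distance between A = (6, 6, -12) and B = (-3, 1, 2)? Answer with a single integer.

Answer: 14

Derivation:
|ax - bx| = |6 - (-3)| = 9
|ay - by| = |6 - 1| = 5
|az - bz| = |-12 - 2| = 14
distance = (9 + 5 + 14) / 2 = 28 / 2 = 14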